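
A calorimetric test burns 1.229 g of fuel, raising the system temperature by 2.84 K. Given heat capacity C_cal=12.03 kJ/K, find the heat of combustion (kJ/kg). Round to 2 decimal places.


Hc = C_cal * delta_T / m_fuel
Q_released = 12.03 * 2.84 = 34.1652 kJ
m_fuel = 1.229 g = 1.229/1000 kg = 0.001229 kg
Hc = 34.1652 / 0.001229 = 27799.19 kJ/kg


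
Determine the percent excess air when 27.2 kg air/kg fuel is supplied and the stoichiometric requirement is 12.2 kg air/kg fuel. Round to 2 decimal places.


Excess air = actual - stoichiometric = 27.2 - 12.2 = 15.00 kg/kg fuel
Excess air % = (excess / stoich) * 100 = (15.00 / 12.2) * 100 = 122.95%


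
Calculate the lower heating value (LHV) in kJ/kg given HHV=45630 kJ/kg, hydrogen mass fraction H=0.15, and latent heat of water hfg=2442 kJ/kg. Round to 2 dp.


LHV = HHV - hfg * 9 * H
Water correction = 2442 * 9 * 0.15 = 3296.700 kJ/kg
LHV = 45630 - 3296.700 = 42333.30 kJ/kg


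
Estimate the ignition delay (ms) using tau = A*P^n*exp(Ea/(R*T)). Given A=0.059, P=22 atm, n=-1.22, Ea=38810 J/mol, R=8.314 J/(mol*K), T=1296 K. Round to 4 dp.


tau = A * P^n * exp(Ea/(R*T))
P^n = 22^(-1.22) = 0.02302737
Ea/(R*T) = 38810/(8.314*1296) = 3.601875
exp(Ea/(R*T)) = 36.666916
tau = 0.059 * 0.02302737 * 36.666916 = 0.0498 ms


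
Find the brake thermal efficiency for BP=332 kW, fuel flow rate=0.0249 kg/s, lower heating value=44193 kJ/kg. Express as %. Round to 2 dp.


eta_BTE = (BP / (mf * LHV)) * 100
Denominator = 0.0249 * 44193 = 1100.4057 kW
eta_BTE = (332 / 1100.4057) * 100 = 30.17%


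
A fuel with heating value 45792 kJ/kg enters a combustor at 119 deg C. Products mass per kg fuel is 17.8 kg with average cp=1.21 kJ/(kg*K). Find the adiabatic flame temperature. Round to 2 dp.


T_ad = T_in + Hc / (m_p * cp)
Denominator = 17.8 * 1.21 = 21.5380
Temperature rise = 45792 / 21.5380 = 2126.10 K
T_ad = 119 + 2126.10 = 2245.10 deg C


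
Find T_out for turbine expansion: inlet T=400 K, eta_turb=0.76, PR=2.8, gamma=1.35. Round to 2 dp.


T_out = T_in * (1 - eta * (1 - PR^(-(gamma-1)/gamma)))
Exponent = -(1.35-1)/1.35 = -0.25925926
PR^exp = 2.8^(-0.25925926) = 0.76572026
Factor = 1 - 0.76*(1 - 0.76572026) = 0.82194740
T_out = 400 * 0.82194740 = 328.78 K


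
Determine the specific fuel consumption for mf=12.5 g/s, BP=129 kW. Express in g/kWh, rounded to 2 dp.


SFC = (mf / BP) * 3600
Rate = 12.5 / 129 = 0.096899 g/(s*kW)
SFC = 0.096899 * 3600 = 348.84 g/kWh


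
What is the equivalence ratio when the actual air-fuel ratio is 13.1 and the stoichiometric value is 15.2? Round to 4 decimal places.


phi = AFR_stoich / AFR_actual
phi = 15.2 / 13.1 = 1.1603


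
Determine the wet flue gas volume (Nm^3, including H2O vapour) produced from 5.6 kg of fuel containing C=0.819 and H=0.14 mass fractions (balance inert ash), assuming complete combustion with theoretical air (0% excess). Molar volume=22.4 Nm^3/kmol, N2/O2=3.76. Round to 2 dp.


Per kg fuel: CO2 = (C/12 kmol)*22.4 = (0.819/12)*22.4 = 1.52880 Nm^3
Per kg fuel: H2O = (H/2 kmol)*22.4 = (0.14/2)*22.4 = 1.56800 Nm^3
O2 needed per kg fuel = C/12 + H/4 = 0.819/12 + 0.14/4 = 0.10325000 kmol
Per kg fuel: N2 = O2*3.76*22.4 = 0.10325000*3.76*22.4 = 8.69613 Nm^3
Total per kg = 1.52880 + 1.56800 + 8.69613 = 11.79293 Nm^3
Total = 11.79293 * 5.6 = 66.04 Nm^3


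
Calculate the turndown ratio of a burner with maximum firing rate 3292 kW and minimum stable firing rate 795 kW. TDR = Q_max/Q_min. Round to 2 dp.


TDR = Q_max / Q_min
TDR = 3292 / 795 = 4.14


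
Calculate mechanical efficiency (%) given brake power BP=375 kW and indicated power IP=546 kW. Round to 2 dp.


eta_mech = (BP / IP) * 100
Ratio = 375 / 546 = 0.6868
eta_mech = 0.6868 * 100 = 68.68%


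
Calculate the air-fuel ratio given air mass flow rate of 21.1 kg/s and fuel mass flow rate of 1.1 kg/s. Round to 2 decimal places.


AFR = m_air / m_fuel
AFR = 21.1 / 1.1 = 19.18


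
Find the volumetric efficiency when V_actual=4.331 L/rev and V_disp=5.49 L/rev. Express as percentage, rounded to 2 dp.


eta_v = (V_actual / V_disp) * 100
Ratio = 4.331 / 5.49 = 0.7889
eta_v = 0.7889 * 100 = 78.89%


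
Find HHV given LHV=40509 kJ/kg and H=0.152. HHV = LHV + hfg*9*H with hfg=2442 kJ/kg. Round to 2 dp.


HHV = LHV + hfg * 9 * H
Water addition = 2442 * 9 * 0.152 = 3340.656 kJ/kg
HHV = 40509 + 3340.656 = 43849.66 kJ/kg


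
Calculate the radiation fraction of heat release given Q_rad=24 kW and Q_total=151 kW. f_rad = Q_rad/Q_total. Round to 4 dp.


f_rad = Q_rad / Q_total
f_rad = 24 / 151 = 0.1589


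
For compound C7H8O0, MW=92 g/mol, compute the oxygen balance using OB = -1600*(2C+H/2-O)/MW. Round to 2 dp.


OB = -1600 * (2C + H/2 - O) / MW
Inner = 2*7 + 8/2 - 0 = 18.00
OB = -1600 * 18.00 / 92 = -313.04%


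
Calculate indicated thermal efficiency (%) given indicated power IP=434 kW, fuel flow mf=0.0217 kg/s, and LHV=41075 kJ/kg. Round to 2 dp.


eta_ith = (IP / (mf * LHV)) * 100
Denominator = 0.0217 * 41075 = 891.3275 kW
eta_ith = (434 / 891.3275) * 100 = 48.69%


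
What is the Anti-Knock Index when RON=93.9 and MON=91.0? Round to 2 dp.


AKI = (RON + MON) / 2
AKI = (93.9 + 91.0) / 2
AKI = 184.9 / 2 = 92.45


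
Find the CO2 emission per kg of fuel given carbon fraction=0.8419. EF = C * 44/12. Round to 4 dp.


EF = C_frac * (M_CO2 / M_C)
EF = 0.8419 * (44/12)
EF = 0.8419 * 3.666667 = 3.0870 kg_CO2/kg_fuel


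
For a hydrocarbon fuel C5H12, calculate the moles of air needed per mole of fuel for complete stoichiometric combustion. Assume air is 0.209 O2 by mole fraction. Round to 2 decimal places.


Balanced combustion: C5H12 + 8 O2 -> 5 CO2 + 6 H2O
O2 needed = C + H/4 = 5 + 12/4 = 8.00 moles
Air moles = O2 / 0.209 = 8.00 / 0.209 = 38.28 moles air


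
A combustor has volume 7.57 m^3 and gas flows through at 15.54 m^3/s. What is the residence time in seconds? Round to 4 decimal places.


tau = V / Q_flow
tau = 7.57 / 15.54 = 0.4871 s


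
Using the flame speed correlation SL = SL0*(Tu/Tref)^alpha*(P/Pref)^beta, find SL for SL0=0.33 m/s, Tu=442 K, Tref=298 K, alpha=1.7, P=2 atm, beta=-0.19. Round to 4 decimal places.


SL = SL0 * (Tu/Tref)^alpha * (P/Pref)^beta
T ratio = 442/298 = 1.48322148
(T ratio)^alpha = 1.48322148^1.7 = 1.954565
(P/Pref)^beta = 2^(-0.19) = 0.876606
SL = 0.33 * 1.954565 * 0.876606 = 0.5654 m/s


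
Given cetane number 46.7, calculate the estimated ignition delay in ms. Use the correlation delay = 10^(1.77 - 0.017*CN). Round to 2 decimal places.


delay = 10^(1.77 - 0.017*CN)
Exponent = 1.77 - 0.017*46.7 = 0.9761
delay = 10^0.9761 = 9.46 ms


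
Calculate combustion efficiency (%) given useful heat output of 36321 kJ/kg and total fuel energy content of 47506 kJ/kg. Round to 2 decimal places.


Efficiency = (Q_useful / Q_fuel) * 100
Efficiency = (36321 / 47506) * 100
Efficiency = 0.7646 * 100 = 76.46%


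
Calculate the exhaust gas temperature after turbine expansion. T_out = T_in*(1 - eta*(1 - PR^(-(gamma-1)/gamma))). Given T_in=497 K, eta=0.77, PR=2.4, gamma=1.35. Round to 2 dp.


T_out = T_in * (1 - eta * (1 - PR^(-(gamma-1)/gamma)))
Exponent = -(1.35-1)/1.35 = -0.25925926
PR^exp = 2.4^(-0.25925926) = 0.79694200
Factor = 1 - 0.77*(1 - 0.79694200) = 0.84364534
T_out = 497 * 0.84364534 = 419.29 K


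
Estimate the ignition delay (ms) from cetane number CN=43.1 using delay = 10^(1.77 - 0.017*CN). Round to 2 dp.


delay = 10^(1.77 - 0.017*CN)
Exponent = 1.77 - 0.017*43.1 = 1.0373
delay = 10^1.0373 = 10.90 ms


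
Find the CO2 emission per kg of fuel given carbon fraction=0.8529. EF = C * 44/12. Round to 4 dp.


EF = C_frac * (M_CO2 / M_C)
EF = 0.8529 * (44/12)
EF = 0.8529 * 3.666667 = 3.1273 kg_CO2/kg_fuel


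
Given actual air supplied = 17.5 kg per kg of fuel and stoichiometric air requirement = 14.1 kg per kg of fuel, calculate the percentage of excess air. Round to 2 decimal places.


Excess air = actual - stoichiometric = 17.5 - 14.1 = 3.40 kg/kg fuel
Excess air % = (excess / stoich) * 100 = (3.40 / 14.1) * 100 = 24.11%


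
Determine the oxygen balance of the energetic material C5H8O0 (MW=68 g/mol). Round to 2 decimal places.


OB = -1600 * (2C + H/2 - O) / MW
Inner = 2*5 + 8/2 - 0 = 14.00
OB = -1600 * 14.00 / 68 = -329.41%


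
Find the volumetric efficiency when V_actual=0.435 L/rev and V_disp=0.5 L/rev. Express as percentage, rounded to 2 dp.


eta_v = (V_actual / V_disp) * 100
Ratio = 0.435 / 0.5 = 0.8700
eta_v = 0.8700 * 100 = 87.00%


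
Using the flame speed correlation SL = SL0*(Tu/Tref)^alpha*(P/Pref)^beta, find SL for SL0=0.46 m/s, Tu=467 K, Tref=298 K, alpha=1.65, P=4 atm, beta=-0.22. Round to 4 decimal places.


SL = SL0 * (Tu/Tref)^alpha * (P/Pref)^beta
T ratio = 467/298 = 1.56711409
(T ratio)^alpha = 1.56711409^1.65 = 2.098534
(P/Pref)^beta = 4^(-0.22) = 0.737135
SL = 0.46 * 2.098534 * 0.737135 = 0.7116 m/s


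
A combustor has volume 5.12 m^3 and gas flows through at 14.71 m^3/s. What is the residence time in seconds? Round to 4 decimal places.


tau = V / Q_flow
tau = 5.12 / 14.71 = 0.3481 s


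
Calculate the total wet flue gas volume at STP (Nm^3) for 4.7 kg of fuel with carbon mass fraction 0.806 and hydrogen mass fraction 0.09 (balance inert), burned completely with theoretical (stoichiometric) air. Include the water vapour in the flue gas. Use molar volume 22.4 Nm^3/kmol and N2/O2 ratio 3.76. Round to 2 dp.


Per kg fuel: CO2 = (C/12 kmol)*22.4 = (0.806/12)*22.4 = 1.50453 Nm^3
Per kg fuel: H2O = (H/2 kmol)*22.4 = (0.09/2)*22.4 = 1.00800 Nm^3
O2 needed per kg fuel = C/12 + H/4 = 0.806/12 + 0.09/4 = 0.08966667 kmol
Per kg fuel: N2 = O2*3.76*22.4 = 0.08966667*3.76*22.4 = 7.55209 Nm^3
Total per kg = 1.50453 + 1.00800 + 7.55209 = 10.06462 Nm^3
Total = 10.06462 * 4.7 = 47.30 Nm^3


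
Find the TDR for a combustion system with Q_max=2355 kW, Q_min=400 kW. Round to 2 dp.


TDR = Q_max / Q_min
TDR = 2355 / 400 = 5.89


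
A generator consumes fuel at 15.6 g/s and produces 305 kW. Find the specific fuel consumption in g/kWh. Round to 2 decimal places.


SFC = (mf / BP) * 3600
Rate = 15.6 / 305 = 0.051148 g/(s*kW)
SFC = 0.051148 * 3600 = 184.13 g/kWh


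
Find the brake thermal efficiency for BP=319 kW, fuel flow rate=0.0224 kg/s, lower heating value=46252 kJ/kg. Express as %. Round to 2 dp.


eta_BTE = (BP / (mf * LHV)) * 100
Denominator = 0.0224 * 46252 = 1036.0448 kW
eta_BTE = (319 / 1036.0448) * 100 = 30.79%


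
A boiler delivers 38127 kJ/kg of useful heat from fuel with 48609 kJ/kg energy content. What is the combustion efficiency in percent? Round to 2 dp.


Efficiency = (Q_useful / Q_fuel) * 100
Efficiency = (38127 / 48609) * 100
Efficiency = 0.7844 * 100 = 78.44%


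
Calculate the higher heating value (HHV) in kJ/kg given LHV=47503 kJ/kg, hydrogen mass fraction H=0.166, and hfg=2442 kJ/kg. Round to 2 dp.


HHV = LHV + hfg * 9 * H
Water addition = 2442 * 9 * 0.166 = 3648.348 kJ/kg
HHV = 47503 + 3648.348 = 51151.35 kJ/kg


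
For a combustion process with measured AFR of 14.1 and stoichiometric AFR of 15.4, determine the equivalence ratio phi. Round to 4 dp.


phi = AFR_stoich / AFR_actual
phi = 15.4 / 14.1 = 1.0922


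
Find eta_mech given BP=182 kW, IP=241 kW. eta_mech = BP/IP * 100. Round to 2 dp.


eta_mech = (BP / IP) * 100
Ratio = 182 / 241 = 0.7552
eta_mech = 0.7552 * 100 = 75.52%


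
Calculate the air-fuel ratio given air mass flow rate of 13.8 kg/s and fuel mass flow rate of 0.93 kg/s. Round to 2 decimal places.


AFR = m_air / m_fuel
AFR = 13.8 / 0.93 = 14.84


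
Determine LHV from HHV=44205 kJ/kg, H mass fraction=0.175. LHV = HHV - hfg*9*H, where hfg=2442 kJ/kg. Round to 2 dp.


LHV = HHV - hfg * 9 * H
Water correction = 2442 * 9 * 0.175 = 3846.150 kJ/kg
LHV = 44205 - 3846.150 = 40358.85 kJ/kg


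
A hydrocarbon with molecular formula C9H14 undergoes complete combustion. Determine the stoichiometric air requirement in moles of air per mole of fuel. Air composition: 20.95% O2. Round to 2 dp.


Balanced combustion: C9H14 + 12.5 O2 -> 9 CO2 + 7 H2O
O2 needed = C + H/4 = 9 + 14/4 = 12.50 moles
Air moles = O2 / 0.2095 = 12.50 / 0.2095 = 59.67 moles air


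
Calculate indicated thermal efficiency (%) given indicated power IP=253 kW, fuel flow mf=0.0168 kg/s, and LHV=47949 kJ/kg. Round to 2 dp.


eta_ith = (IP / (mf * LHV)) * 100
Denominator = 0.0168 * 47949 = 805.5432 kW
eta_ith = (253 / 805.5432) * 100 = 31.41%


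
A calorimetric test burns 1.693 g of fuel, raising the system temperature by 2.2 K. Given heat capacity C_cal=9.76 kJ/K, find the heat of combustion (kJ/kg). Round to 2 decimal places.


Hc = C_cal * delta_T / m_fuel
Q_released = 9.76 * 2.2 = 21.4720 kJ
m_fuel = 1.693 g = 1.693/1000 kg = 0.001693 kg
Hc = 21.4720 / 0.001693 = 12682.81 kJ/kg


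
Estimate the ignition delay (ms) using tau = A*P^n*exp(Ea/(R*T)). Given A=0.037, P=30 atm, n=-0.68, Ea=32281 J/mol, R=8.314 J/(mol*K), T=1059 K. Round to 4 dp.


tau = A * P^n * exp(Ea/(R*T))
P^n = 30^(-0.68) = 0.09898230
Ea/(R*T) = 32281/(8.314*1059) = 3.666410
exp(Ea/(R*T)) = 39.111235
tau = 0.037 * 0.09898230 * 39.111235 = 0.1432 ms


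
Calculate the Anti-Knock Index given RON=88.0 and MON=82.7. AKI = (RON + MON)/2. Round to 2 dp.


AKI = (RON + MON) / 2
AKI = (88.0 + 82.7) / 2
AKI = 170.7 / 2 = 85.35


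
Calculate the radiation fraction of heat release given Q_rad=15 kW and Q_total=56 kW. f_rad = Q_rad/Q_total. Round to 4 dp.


f_rad = Q_rad / Q_total
f_rad = 15 / 56 = 0.2679


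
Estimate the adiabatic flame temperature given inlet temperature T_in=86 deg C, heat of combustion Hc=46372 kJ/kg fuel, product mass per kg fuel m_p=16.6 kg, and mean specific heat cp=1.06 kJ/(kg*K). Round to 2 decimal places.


T_ad = T_in + Hc / (m_p * cp)
Denominator = 16.6 * 1.06 = 17.5960
Temperature rise = 46372 / 17.5960 = 2635.37 K
T_ad = 86 + 2635.37 = 2721.37 deg C


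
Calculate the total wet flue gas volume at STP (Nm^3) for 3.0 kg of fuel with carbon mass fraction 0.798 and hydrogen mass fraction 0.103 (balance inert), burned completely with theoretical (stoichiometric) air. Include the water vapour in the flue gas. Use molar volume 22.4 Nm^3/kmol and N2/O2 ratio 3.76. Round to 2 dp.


Per kg fuel: CO2 = (C/12 kmol)*22.4 = (0.798/12)*22.4 = 1.48960 Nm^3
Per kg fuel: H2O = (H/2 kmol)*22.4 = (0.103/2)*22.4 = 1.15360 Nm^3
O2 needed per kg fuel = C/12 + H/4 = 0.798/12 + 0.103/4 = 0.09225000 kmol
Per kg fuel: N2 = O2*3.76*22.4 = 0.09225000*3.76*22.4 = 7.76966 Nm^3
Total per kg = 1.48960 + 1.15360 + 7.76966 = 10.41286 Nm^3
Total = 10.41286 * 3.0 = 31.24 Nm^3


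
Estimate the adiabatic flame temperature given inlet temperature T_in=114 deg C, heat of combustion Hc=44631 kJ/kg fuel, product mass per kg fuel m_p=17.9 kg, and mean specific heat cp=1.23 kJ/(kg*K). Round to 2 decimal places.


T_ad = T_in + Hc / (m_p * cp)
Denominator = 17.9 * 1.23 = 22.0170
Temperature rise = 44631 / 22.0170 = 2027.12 K
T_ad = 114 + 2027.12 = 2141.12 deg C


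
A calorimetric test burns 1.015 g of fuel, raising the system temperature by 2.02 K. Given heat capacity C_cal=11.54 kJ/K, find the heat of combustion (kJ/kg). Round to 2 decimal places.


Hc = C_cal * delta_T / m_fuel
Q_released = 11.54 * 2.02 = 23.3108 kJ
m_fuel = 1.015 g = 1.015/1000 kg = 0.001015 kg
Hc = 23.3108 / 0.001015 = 22966.31 kJ/kg


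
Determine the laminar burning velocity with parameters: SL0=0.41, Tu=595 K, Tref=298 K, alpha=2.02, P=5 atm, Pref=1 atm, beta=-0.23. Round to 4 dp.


SL = SL0 * (Tu/Tref)^alpha * (P/Pref)^beta
T ratio = 595/298 = 1.99664430
(T ratio)^alpha = 1.99664430^2.02 = 4.042103
(P/Pref)^beta = 5^(-0.23) = 0.690616
SL = 0.41 * 4.042103 * 0.690616 = 1.1445 m/s


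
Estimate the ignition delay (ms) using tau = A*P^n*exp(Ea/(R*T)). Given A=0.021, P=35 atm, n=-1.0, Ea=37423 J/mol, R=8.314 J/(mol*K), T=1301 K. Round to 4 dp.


tau = A * P^n * exp(Ea/(R*T))
P^n = 35^(-1.0) = 0.02857143
Ea/(R*T) = 37423/(8.314*1301) = 3.459802
exp(Ea/(R*T)) = 31.810687
tau = 0.021 * 0.02857143 * 31.810687 = 0.0191 ms


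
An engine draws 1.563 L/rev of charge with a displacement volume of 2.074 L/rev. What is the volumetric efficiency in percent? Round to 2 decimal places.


eta_v = (V_actual / V_disp) * 100
Ratio = 1.563 / 2.074 = 0.7536
eta_v = 0.7536 * 100 = 75.36%


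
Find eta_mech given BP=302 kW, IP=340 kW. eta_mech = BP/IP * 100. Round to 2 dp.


eta_mech = (BP / IP) * 100
Ratio = 302 / 340 = 0.8882
eta_mech = 0.8882 * 100 = 88.82%


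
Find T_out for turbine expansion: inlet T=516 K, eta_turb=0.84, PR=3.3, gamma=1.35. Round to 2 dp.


T_out = T_in * (1 - eta * (1 - PR^(-(gamma-1)/gamma)))
Exponent = -(1.35-1)/1.35 = -0.25925926
PR^exp = 3.3^(-0.25925926) = 0.73378775
Factor = 1 - 0.84*(1 - 0.73378775) = 0.77638171
T_out = 516 * 0.77638171 = 400.61 K


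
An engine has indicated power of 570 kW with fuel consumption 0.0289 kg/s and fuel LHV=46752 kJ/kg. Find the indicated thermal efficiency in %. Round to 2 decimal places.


eta_ith = (IP / (mf * LHV)) * 100
Denominator = 0.0289 * 46752 = 1351.1328 kW
eta_ith = (570 / 1351.1328) * 100 = 42.19%


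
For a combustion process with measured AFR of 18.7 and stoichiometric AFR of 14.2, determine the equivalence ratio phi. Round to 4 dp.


phi = AFR_stoich / AFR_actual
phi = 14.2 / 18.7 = 0.7594


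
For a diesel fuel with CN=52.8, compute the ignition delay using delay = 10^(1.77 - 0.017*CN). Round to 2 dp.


delay = 10^(1.77 - 0.017*CN)
Exponent = 1.77 - 0.017*52.8 = 0.8724
delay = 10^0.8724 = 7.45 ms


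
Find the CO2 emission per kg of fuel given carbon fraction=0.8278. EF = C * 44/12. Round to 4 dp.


EF = C_frac * (M_CO2 / M_C)
EF = 0.8278 * (44/12)
EF = 0.8278 * 3.666667 = 3.0353 kg_CO2/kg_fuel


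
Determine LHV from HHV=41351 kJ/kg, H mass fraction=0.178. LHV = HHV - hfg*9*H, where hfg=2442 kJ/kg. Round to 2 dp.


LHV = HHV - hfg * 9 * H
Water correction = 2442 * 9 * 0.178 = 3912.084 kJ/kg
LHV = 41351 - 3912.084 = 37438.92 kJ/kg


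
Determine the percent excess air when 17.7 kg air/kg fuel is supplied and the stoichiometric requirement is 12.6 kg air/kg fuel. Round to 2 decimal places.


Excess air = actual - stoichiometric = 17.7 - 12.6 = 5.10 kg/kg fuel
Excess air % = (excess / stoich) * 100 = (5.10 / 12.6) * 100 = 40.48%


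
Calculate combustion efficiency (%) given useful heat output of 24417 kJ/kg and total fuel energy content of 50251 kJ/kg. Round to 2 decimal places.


Efficiency = (Q_useful / Q_fuel) * 100
Efficiency = (24417 / 50251) * 100
Efficiency = 0.4859 * 100 = 48.59%


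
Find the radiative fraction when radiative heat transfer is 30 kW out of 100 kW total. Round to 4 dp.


f_rad = Q_rad / Q_total
f_rad = 30 / 100 = 0.3000


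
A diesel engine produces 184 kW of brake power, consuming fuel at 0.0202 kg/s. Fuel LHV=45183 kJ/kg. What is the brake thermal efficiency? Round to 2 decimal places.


eta_BTE = (BP / (mf * LHV)) * 100
Denominator = 0.0202 * 45183 = 912.6966 kW
eta_BTE = (184 / 912.6966) * 100 = 20.16%


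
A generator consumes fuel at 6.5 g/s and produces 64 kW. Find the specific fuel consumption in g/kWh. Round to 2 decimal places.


SFC = (mf / BP) * 3600
Rate = 6.5 / 64 = 0.101563 g/(s*kW)
SFC = 0.101563 * 3600 = 365.63 g/kWh


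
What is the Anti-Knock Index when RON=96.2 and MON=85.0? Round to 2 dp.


AKI = (RON + MON) / 2
AKI = (96.2 + 85.0) / 2
AKI = 181.2 / 2 = 90.60


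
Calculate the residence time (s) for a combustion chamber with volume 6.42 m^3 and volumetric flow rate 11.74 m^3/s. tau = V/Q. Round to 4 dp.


tau = V / Q_flow
tau = 6.42 / 11.74 = 0.5468 s


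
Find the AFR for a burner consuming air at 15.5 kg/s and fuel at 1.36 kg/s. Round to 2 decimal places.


AFR = m_air / m_fuel
AFR = 15.5 / 1.36 = 11.40


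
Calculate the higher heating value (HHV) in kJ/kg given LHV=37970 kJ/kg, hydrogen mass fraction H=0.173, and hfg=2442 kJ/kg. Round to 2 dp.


HHV = LHV + hfg * 9 * H
Water addition = 2442 * 9 * 0.173 = 3802.194 kJ/kg
HHV = 37970 + 3802.194 = 41772.19 kJ/kg


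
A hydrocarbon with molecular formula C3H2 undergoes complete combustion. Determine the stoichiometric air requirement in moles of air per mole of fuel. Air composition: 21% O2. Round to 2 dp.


Balanced combustion: C3H2 + 3.5 O2 -> 3 CO2 + 1 H2O
O2 needed = C + H/4 = 3 + 2/4 = 3.50 moles
Air moles = O2 / 0.21 = 3.50 / 0.21 = 16.67 moles air


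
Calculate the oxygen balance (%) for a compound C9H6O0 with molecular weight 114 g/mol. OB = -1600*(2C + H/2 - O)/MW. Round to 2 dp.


OB = -1600 * (2C + H/2 - O) / MW
Inner = 2*9 + 6/2 - 0 = 21.00
OB = -1600 * 21.00 / 114 = -294.74%


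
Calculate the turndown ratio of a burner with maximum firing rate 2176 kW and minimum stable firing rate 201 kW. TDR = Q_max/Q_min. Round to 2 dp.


TDR = Q_max / Q_min
TDR = 2176 / 201 = 10.83


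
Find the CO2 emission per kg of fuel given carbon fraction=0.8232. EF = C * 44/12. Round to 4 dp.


EF = C_frac * (M_CO2 / M_C)
EF = 0.8232 * (44/12)
EF = 0.8232 * 3.666667 = 3.0184 kg_CO2/kg_fuel


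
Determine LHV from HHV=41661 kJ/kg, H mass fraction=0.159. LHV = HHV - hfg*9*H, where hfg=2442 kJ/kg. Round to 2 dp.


LHV = HHV - hfg * 9 * H
Water correction = 2442 * 9 * 0.159 = 3494.502 kJ/kg
LHV = 41661 - 3494.502 = 38166.50 kJ/kg


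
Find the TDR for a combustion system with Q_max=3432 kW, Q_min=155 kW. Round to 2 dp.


TDR = Q_max / Q_min
TDR = 3432 / 155 = 22.14


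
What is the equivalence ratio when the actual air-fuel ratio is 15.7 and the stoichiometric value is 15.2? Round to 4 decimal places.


phi = AFR_stoich / AFR_actual
phi = 15.2 / 15.7 = 0.9682


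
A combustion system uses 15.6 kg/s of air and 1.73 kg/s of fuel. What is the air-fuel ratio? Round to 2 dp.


AFR = m_air / m_fuel
AFR = 15.6 / 1.73 = 9.02


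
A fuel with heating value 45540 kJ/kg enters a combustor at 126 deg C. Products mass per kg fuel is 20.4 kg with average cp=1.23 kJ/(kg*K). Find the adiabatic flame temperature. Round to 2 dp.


T_ad = T_in + Hc / (m_p * cp)
Denominator = 20.4 * 1.23 = 25.0920
Temperature rise = 45540 / 25.0920 = 1814.92 K
T_ad = 126 + 1814.92 = 1940.92 deg C


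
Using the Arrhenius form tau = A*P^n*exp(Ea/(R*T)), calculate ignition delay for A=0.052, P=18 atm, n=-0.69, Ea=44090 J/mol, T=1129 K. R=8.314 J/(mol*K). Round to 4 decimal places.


tau = A * P^n * exp(Ea/(R*T))
P^n = 18^(-0.69) = 0.13610121
Ea/(R*T) = 44090/(8.314*1129) = 4.697168
exp(Ea/(R*T)) = 109.636294
tau = 0.052 * 0.13610121 * 109.636294 = 0.7759 ms


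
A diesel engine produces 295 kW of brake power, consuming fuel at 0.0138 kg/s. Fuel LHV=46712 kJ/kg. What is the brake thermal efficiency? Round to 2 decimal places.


eta_BTE = (BP / (mf * LHV)) * 100
Denominator = 0.0138 * 46712 = 644.6256 kW
eta_BTE = (295 / 644.6256) * 100 = 45.76%


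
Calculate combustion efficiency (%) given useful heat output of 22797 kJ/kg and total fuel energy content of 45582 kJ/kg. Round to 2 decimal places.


Efficiency = (Q_useful / Q_fuel) * 100
Efficiency = (22797 / 45582) * 100
Efficiency = 0.5001 * 100 = 50.01%


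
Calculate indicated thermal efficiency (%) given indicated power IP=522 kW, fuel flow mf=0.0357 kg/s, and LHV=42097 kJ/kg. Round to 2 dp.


eta_ith = (IP / (mf * LHV)) * 100
Denominator = 0.0357 * 42097 = 1502.8629 kW
eta_ith = (522 / 1502.8629) * 100 = 34.73%


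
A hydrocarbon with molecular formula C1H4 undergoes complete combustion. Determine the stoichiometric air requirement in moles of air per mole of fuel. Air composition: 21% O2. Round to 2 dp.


Balanced combustion: C1H4 + 2 O2 -> 1 CO2 + 2 H2O
O2 needed = C + H/4 = 1 + 4/4 = 2.00 moles
Air moles = O2 / 0.21 = 2.00 / 0.21 = 9.52 moles air


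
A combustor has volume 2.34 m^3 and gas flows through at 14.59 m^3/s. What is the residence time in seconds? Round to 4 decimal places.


tau = V / Q_flow
tau = 2.34 / 14.59 = 0.1604 s


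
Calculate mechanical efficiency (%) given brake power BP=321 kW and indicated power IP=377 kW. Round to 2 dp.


eta_mech = (BP / IP) * 100
Ratio = 321 / 377 = 0.8515
eta_mech = 0.8515 * 100 = 85.15%


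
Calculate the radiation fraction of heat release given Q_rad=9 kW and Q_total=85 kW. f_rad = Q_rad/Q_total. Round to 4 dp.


f_rad = Q_rad / Q_total
f_rad = 9 / 85 = 0.1059


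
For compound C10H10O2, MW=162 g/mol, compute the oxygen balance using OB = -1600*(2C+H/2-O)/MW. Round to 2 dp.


OB = -1600 * (2C + H/2 - O) / MW
Inner = 2*10 + 10/2 - 2 = 23.00
OB = -1600 * 23.00 / 162 = -227.16%


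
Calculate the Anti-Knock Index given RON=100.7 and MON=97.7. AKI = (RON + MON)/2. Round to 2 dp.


AKI = (RON + MON) / 2
AKI = (100.7 + 97.7) / 2
AKI = 198.4 / 2 = 99.20


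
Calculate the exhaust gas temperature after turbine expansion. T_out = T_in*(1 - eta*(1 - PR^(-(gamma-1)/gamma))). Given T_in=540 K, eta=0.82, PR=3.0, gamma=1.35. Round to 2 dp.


T_out = T_in * (1 - eta * (1 - PR^(-(gamma-1)/gamma)))
Exponent = -(1.35-1)/1.35 = -0.25925926
PR^exp = 3.0^(-0.25925926) = 0.75214556
Factor = 1 - 0.82*(1 - 0.75214556) = 0.79675936
T_out = 540 * 0.79675936 = 430.25 K


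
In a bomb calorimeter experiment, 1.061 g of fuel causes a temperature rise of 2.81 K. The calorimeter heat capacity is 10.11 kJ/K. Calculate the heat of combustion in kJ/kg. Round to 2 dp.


Hc = C_cal * delta_T / m_fuel
Q_released = 10.11 * 2.81 = 28.4091 kJ
m_fuel = 1.061 g = 1.061/1000 kg = 0.001061 kg
Hc = 28.4091 / 0.001061 = 26775.78 kJ/kg


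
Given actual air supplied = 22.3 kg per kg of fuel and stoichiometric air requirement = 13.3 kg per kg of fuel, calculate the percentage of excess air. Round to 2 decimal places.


Excess air = actual - stoichiometric = 22.3 - 13.3 = 9.00 kg/kg fuel
Excess air % = (excess / stoich) * 100 = (9.00 / 13.3) * 100 = 67.67%


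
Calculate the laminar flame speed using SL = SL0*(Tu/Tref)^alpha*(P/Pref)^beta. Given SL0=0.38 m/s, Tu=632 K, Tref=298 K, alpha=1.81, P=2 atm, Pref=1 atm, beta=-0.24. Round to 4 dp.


SL = SL0 * (Tu/Tref)^alpha * (P/Pref)^beta
T ratio = 632/298 = 2.12080537
(T ratio)^alpha = 2.12080537^1.81 = 3.899119
(P/Pref)^beta = 2^(-0.24) = 0.846745
SL = 0.38 * 3.899119 * 0.846745 = 1.2546 m/s


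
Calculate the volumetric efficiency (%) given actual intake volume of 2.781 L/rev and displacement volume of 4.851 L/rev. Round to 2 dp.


eta_v = (V_actual / V_disp) * 100
Ratio = 2.781 / 4.851 = 0.5733
eta_v = 0.5733 * 100 = 57.33%


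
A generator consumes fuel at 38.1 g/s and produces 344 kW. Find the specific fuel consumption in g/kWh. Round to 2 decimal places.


SFC = (mf / BP) * 3600
Rate = 38.1 / 344 = 0.110756 g/(s*kW)
SFC = 0.110756 * 3600 = 398.72 g/kWh


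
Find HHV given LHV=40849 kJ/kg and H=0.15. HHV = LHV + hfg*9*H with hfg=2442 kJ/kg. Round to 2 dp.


HHV = LHV + hfg * 9 * H
Water addition = 2442 * 9 * 0.15 = 3296.700 kJ/kg
HHV = 40849 + 3296.700 = 44145.70 kJ/kg


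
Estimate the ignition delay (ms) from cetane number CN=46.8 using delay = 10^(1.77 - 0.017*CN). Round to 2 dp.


delay = 10^(1.77 - 0.017*CN)
Exponent = 1.77 - 0.017*46.8 = 0.9744
delay = 10^0.9744 = 9.43 ms


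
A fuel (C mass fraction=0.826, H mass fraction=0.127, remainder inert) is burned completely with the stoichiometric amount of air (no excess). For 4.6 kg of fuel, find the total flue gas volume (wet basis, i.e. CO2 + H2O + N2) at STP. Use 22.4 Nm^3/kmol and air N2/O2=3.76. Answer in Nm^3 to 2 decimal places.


Per kg fuel: CO2 = (C/12 kmol)*22.4 = (0.826/12)*22.4 = 1.54187 Nm^3
Per kg fuel: H2O = (H/2 kmol)*22.4 = (0.127/2)*22.4 = 1.42240 Nm^3
O2 needed per kg fuel = C/12 + H/4 = 0.826/12 + 0.127/4 = 0.10058333 kmol
Per kg fuel: N2 = O2*3.76*22.4 = 0.10058333*3.76*22.4 = 8.47153 Nm^3
Total per kg = 1.54187 + 1.42240 + 8.47153 = 11.43580 Nm^3
Total = 11.43580 * 4.6 = 52.60 Nm^3


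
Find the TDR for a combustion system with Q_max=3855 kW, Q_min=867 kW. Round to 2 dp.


TDR = Q_max / Q_min
TDR = 3855 / 867 = 4.45


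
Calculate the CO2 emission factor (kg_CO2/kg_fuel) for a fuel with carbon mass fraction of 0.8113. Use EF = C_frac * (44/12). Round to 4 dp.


EF = C_frac * (M_CO2 / M_C)
EF = 0.8113 * (44/12)
EF = 0.8113 * 3.666667 = 2.9748 kg_CO2/kg_fuel


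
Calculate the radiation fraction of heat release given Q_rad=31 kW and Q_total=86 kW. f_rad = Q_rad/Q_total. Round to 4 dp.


f_rad = Q_rad / Q_total
f_rad = 31 / 86 = 0.3605


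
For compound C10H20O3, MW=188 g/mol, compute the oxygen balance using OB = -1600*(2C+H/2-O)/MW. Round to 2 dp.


OB = -1600 * (2C + H/2 - O) / MW
Inner = 2*10 + 20/2 - 3 = 27.00
OB = -1600 * 27.00 / 188 = -229.79%


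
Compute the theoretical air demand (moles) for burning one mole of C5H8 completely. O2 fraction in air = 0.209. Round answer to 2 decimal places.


Balanced combustion: C5H8 + 7 O2 -> 5 CO2 + 4 H2O
O2 needed = C + H/4 = 5 + 8/4 = 7.00 moles
Air moles = O2 / 0.209 = 7.00 / 0.209 = 33.49 moles air


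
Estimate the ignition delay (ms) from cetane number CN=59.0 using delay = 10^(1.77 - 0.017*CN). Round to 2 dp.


delay = 10^(1.77 - 0.017*CN)
Exponent = 1.77 - 0.017*59.0 = 0.7670
delay = 10^0.7670 = 5.85 ms


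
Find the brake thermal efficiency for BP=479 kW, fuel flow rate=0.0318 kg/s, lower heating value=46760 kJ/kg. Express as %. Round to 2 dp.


eta_BTE = (BP / (mf * LHV)) * 100
Denominator = 0.0318 * 46760 = 1486.9680 kW
eta_BTE = (479 / 1486.9680) * 100 = 32.21%


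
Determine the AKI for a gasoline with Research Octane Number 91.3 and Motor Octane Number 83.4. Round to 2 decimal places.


AKI = (RON + MON) / 2
AKI = (91.3 + 83.4) / 2
AKI = 174.7 / 2 = 87.35


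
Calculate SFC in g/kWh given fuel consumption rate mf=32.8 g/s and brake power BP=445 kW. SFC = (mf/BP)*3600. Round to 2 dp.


SFC = (mf / BP) * 3600
Rate = 32.8 / 445 = 0.073708 g/(s*kW)
SFC = 0.073708 * 3600 = 265.35 g/kWh


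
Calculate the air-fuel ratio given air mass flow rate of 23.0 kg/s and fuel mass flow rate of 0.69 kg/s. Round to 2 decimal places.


AFR = m_air / m_fuel
AFR = 23.0 / 0.69 = 33.33


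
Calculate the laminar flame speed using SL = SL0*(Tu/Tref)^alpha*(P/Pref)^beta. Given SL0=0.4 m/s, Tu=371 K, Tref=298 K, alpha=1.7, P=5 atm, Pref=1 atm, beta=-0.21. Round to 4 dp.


SL = SL0 * (Tu/Tref)^alpha * (P/Pref)^beta
T ratio = 371/298 = 1.24496644
(T ratio)^alpha = 1.24496644^1.7 = 1.451336
(P/Pref)^beta = 5^(-0.21) = 0.713208
SL = 0.4 * 1.451336 * 0.713208 = 0.4140 m/s


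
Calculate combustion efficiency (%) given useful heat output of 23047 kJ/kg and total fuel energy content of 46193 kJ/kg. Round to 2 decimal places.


Efficiency = (Q_useful / Q_fuel) * 100
Efficiency = (23047 / 46193) * 100
Efficiency = 0.4989 * 100 = 49.89%


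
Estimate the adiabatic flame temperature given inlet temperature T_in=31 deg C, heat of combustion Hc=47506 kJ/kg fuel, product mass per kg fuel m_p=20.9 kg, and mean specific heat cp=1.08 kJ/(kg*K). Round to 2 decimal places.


T_ad = T_in + Hc / (m_p * cp)
Denominator = 20.9 * 1.08 = 22.5720
Temperature rise = 47506 / 22.5720 = 2104.64 K
T_ad = 31 + 2104.64 = 2135.64 deg C


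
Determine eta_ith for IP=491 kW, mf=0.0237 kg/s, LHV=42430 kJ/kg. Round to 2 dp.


eta_ith = (IP / (mf * LHV)) * 100
Denominator = 0.0237 * 42430 = 1005.5910 kW
eta_ith = (491 / 1005.5910) * 100 = 48.83%


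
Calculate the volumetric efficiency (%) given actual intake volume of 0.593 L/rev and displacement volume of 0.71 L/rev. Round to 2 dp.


eta_v = (V_actual / V_disp) * 100
Ratio = 0.593 / 0.71 = 0.8352
eta_v = 0.8352 * 100 = 83.52%


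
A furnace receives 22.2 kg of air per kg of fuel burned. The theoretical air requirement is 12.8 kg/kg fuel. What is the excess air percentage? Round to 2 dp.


Excess air = actual - stoichiometric = 22.2 - 12.8 = 9.40 kg/kg fuel
Excess air % = (excess / stoich) * 100 = (9.40 / 12.8) * 100 = 73.44%


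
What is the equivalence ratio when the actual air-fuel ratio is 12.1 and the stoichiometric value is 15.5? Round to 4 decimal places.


phi = AFR_stoich / AFR_actual
phi = 15.5 / 12.1 = 1.2810


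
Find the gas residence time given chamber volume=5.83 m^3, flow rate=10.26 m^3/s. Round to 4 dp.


tau = V / Q_flow
tau = 5.83 / 10.26 = 0.5682 s


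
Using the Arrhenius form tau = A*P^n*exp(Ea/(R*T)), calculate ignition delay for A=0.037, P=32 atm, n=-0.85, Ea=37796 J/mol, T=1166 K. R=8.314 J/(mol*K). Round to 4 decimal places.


tau = A * P^n * exp(Ea/(R*T))
P^n = 32^(-0.85) = 0.05255603
Ea/(R*T) = 37796/(8.314*1166) = 3.898857
exp(Ea/(R*T)) = 49.345998
tau = 0.037 * 0.05255603 * 49.345998 = 0.0960 ms


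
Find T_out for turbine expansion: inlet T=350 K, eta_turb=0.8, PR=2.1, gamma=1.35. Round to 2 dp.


T_out = T_in * (1 - eta * (1 - PR^(-(gamma-1)/gamma)))
Exponent = -(1.35-1)/1.35 = -0.25925926
PR^exp = 2.1^(-0.25925926) = 0.82501466
Factor = 1 - 0.8*(1 - 0.82501466) = 0.86001173
T_out = 350 * 0.86001173 = 301.00 K


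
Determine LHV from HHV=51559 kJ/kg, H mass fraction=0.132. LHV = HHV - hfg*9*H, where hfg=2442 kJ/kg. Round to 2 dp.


LHV = HHV - hfg * 9 * H
Water correction = 2442 * 9 * 0.132 = 2901.096 kJ/kg
LHV = 51559 - 2901.096 = 48657.90 kJ/kg


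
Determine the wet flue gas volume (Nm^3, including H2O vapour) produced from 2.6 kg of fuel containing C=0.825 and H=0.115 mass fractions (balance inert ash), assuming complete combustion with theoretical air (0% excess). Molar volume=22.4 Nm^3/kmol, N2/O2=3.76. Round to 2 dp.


Per kg fuel: CO2 = (C/12 kmol)*22.4 = (0.825/12)*22.4 = 1.54000 Nm^3
Per kg fuel: H2O = (H/2 kmol)*22.4 = (0.115/2)*22.4 = 1.28800 Nm^3
O2 needed per kg fuel = C/12 + H/4 = 0.825/12 + 0.115/4 = 0.09750000 kmol
Per kg fuel: N2 = O2*3.76*22.4 = 0.09750000*3.76*22.4 = 8.21184 Nm^3
Total per kg = 1.54000 + 1.28800 + 8.21184 = 11.03984 Nm^3
Total = 11.03984 * 2.6 = 28.70 Nm^3


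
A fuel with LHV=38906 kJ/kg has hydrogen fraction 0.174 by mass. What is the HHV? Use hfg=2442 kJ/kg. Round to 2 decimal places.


HHV = LHV + hfg * 9 * H
Water addition = 2442 * 9 * 0.174 = 3824.172 kJ/kg
HHV = 38906 + 3824.172 = 42730.17 kJ/kg


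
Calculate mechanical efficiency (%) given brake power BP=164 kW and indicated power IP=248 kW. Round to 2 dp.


eta_mech = (BP / IP) * 100
Ratio = 164 / 248 = 0.6613
eta_mech = 0.6613 * 100 = 66.13%


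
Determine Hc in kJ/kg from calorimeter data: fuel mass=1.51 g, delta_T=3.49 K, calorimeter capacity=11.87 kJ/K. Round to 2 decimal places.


Hc = C_cal * delta_T / m_fuel
Q_released = 11.87 * 3.49 = 41.4263 kJ
m_fuel = 1.51 g = 1.51/1000 kg = 0.001510 kg
Hc = 41.4263 / 0.001510 = 27434.64 kJ/kg


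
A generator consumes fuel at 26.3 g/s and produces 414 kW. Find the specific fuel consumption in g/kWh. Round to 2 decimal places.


SFC = (mf / BP) * 3600
Rate = 26.3 / 414 = 0.063527 g/(s*kW)
SFC = 0.063527 * 3600 = 228.70 g/kWh


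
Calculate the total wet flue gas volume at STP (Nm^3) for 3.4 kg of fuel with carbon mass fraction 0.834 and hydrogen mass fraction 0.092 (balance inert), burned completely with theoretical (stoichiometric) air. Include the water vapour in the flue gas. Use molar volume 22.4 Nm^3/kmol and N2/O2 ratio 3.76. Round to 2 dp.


Per kg fuel: CO2 = (C/12 kmol)*22.4 = (0.834/12)*22.4 = 1.55680 Nm^3
Per kg fuel: H2O = (H/2 kmol)*22.4 = (0.092/2)*22.4 = 1.03040 Nm^3
O2 needed per kg fuel = C/12 + H/4 = 0.834/12 + 0.092/4 = 0.09250000 kmol
Per kg fuel: N2 = O2*3.76*22.4 = 0.09250000*3.76*22.4 = 7.79072 Nm^3
Total per kg = 1.55680 + 1.03040 + 7.79072 = 10.37792 Nm^3
Total = 10.37792 * 3.4 = 35.28 Nm^3


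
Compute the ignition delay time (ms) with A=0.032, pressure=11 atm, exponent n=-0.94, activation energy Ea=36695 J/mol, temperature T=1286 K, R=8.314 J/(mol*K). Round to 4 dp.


tau = A * P^n * exp(Ea/(R*T))
P^n = 11^(-0.94) = 0.10497621
Ea/(R*T) = 36695/(8.314*1286) = 3.432068
exp(Ea/(R*T)) = 30.940566
tau = 0.032 * 0.10497621 * 30.940566 = 0.1039 ms


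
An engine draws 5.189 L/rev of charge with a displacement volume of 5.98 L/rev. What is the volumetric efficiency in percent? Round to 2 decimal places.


eta_v = (V_actual / V_disp) * 100
Ratio = 5.189 / 5.98 = 0.8677
eta_v = 0.8677 * 100 = 86.77%


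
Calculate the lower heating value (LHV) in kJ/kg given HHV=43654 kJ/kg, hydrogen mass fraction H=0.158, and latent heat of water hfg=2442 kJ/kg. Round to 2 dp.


LHV = HHV - hfg * 9 * H
Water correction = 2442 * 9 * 0.158 = 3472.524 kJ/kg
LHV = 43654 - 3472.524 = 40181.48 kJ/kg


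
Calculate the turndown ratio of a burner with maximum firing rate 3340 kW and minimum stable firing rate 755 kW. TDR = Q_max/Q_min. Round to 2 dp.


TDR = Q_max / Q_min
TDR = 3340 / 755 = 4.42


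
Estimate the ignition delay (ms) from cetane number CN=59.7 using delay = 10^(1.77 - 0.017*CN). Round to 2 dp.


delay = 10^(1.77 - 0.017*CN)
Exponent = 1.77 - 0.017*59.7 = 0.7551
delay = 10^0.7551 = 5.69 ms


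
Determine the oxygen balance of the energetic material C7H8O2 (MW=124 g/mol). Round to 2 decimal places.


OB = -1600 * (2C + H/2 - O) / MW
Inner = 2*7 + 8/2 - 2 = 16.00
OB = -1600 * 16.00 / 124 = -206.45%


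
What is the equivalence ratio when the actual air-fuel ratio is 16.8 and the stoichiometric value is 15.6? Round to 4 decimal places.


phi = AFR_stoich / AFR_actual
phi = 15.6 / 16.8 = 0.9286


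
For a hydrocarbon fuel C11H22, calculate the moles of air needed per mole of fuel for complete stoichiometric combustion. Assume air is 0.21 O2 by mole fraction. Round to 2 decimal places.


Balanced combustion: C11H22 + 16.5 O2 -> 11 CO2 + 11 H2O
O2 needed = C + H/4 = 11 + 22/4 = 16.50 moles
Air moles = O2 / 0.21 = 16.50 / 0.21 = 78.57 moles air


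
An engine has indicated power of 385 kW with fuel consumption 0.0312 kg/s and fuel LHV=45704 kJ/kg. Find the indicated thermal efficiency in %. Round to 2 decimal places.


eta_ith = (IP / (mf * LHV)) * 100
Denominator = 0.0312 * 45704 = 1425.9648 kW
eta_ith = (385 / 1425.9648) * 100 = 27.00%


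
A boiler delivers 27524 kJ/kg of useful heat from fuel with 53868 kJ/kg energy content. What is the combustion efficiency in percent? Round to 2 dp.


Efficiency = (Q_useful / Q_fuel) * 100
Efficiency = (27524 / 53868) * 100
Efficiency = 0.5110 * 100 = 51.10%


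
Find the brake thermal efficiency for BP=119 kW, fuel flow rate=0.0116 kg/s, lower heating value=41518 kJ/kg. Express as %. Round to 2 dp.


eta_BTE = (BP / (mf * LHV)) * 100
Denominator = 0.0116 * 41518 = 481.6088 kW
eta_BTE = (119 / 481.6088) * 100 = 24.71%


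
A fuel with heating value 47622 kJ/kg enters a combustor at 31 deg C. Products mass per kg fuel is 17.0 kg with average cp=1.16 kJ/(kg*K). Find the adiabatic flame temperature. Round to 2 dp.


T_ad = T_in + Hc / (m_p * cp)
Denominator = 17.0 * 1.16 = 19.7200
Temperature rise = 47622 / 19.7200 = 2414.91 K
T_ad = 31 + 2414.91 = 2445.91 deg C


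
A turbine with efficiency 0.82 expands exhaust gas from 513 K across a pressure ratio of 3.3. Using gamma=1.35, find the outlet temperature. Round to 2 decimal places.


T_out = T_in * (1 - eta * (1 - PR^(-(gamma-1)/gamma)))
Exponent = -(1.35-1)/1.35 = -0.25925926
PR^exp = 3.3^(-0.25925926) = 0.73378775
Factor = 1 - 0.82*(1 - 0.73378775) = 0.78170596
T_out = 513 * 0.78170596 = 401.02 K


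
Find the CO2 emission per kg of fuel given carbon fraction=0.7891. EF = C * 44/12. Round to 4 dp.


EF = C_frac * (M_CO2 / M_C)
EF = 0.7891 * (44/12)
EF = 0.7891 * 3.666667 = 2.8934 kg_CO2/kg_fuel


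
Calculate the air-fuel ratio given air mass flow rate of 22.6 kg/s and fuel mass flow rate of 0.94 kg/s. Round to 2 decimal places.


AFR = m_air / m_fuel
AFR = 22.6 / 0.94 = 24.04


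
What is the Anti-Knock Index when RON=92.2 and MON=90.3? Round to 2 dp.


AKI = (RON + MON) / 2
AKI = (92.2 + 90.3) / 2
AKI = 182.5 / 2 = 91.25
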